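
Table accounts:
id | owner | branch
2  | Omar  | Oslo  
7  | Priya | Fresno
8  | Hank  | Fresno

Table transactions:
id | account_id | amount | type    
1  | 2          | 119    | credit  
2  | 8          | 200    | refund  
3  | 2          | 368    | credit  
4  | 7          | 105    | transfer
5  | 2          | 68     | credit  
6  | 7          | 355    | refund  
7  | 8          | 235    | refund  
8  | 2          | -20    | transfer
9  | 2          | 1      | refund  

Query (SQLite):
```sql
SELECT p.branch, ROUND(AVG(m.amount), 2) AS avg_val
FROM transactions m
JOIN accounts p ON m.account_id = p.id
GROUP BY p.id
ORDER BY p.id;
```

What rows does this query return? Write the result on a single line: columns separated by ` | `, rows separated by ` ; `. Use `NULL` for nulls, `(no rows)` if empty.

Oslo | 107.2 ; Fresno | 230 ; Fresno | 217.5

Join each transactions row to its accounts via account_id.
Group joined rows by accounts.id; compute ROUND(AVG(m.amount), 2) per group.
  2: ids {1, 3, 5, 8, 9} → ROUND(AVG(m.amount), 2)=107.2
  7: ids {4, 6} → ROUND(AVG(m.amount), 2)=230
  8: ids {2, 7} → ROUND(AVG(m.amount), 2)=217.5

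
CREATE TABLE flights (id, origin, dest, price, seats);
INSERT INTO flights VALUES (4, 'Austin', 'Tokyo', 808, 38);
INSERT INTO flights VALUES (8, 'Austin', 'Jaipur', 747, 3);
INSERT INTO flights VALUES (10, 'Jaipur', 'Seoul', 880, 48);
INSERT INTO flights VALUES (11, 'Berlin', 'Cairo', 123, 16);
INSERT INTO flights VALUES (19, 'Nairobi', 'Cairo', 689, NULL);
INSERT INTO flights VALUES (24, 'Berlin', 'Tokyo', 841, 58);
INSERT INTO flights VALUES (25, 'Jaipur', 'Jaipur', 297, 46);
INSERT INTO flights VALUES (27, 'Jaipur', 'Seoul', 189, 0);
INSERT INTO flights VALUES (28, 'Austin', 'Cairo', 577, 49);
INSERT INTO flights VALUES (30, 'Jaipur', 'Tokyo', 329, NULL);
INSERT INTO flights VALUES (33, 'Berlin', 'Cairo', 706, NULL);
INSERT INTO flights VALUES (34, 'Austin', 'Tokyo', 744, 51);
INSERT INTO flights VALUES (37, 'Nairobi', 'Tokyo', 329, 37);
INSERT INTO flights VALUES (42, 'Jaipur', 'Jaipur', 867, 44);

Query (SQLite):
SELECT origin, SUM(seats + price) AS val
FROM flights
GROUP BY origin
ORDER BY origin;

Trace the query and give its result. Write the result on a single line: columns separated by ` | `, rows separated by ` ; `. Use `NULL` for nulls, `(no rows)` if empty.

Austin | 3017 ; Berlin | 1038 ; Jaipur | 2371 ; Nairobi | 366

For each row compute seats + price.
Group by origin; take SUM of the expression per group.
  Austin: ids {4, 8, 28, 34} → SUM(seats + price)=3017
  Berlin: ids {11, 24, 33} → SUM(seats + price)=1038
  Jaipur: ids {10, 25, 27, 30, 42} → SUM(seats + price)=2371
  Nairobi: ids {19, 37} → SUM(seats + price)=366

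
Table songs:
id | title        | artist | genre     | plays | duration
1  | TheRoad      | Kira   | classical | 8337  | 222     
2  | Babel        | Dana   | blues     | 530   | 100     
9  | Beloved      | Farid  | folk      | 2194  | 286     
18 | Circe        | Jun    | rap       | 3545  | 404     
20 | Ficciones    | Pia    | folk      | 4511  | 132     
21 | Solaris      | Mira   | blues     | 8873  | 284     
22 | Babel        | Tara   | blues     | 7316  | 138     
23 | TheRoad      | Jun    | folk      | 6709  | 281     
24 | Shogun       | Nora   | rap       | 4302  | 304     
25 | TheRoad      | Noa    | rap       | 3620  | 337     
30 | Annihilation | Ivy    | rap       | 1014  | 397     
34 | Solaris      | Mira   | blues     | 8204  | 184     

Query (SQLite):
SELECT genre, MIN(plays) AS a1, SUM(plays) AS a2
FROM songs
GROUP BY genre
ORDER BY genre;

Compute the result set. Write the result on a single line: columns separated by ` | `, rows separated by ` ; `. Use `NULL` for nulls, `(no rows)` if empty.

blues | 530 | 24923 ; classical | 8337 | 8337 ; folk | 2194 | 13414 ; rap | 1014 | 12481

Group songs by genre.
Per group compute: MIN(plays), SUM(plays).
  blues: ids {2, 21, 22, 34} → MIN(plays)=530, SUM(plays)=24923
  classical: ids {1} → MIN(plays)=8337, SUM(plays)=8337
  folk: ids {9, 20, 23} → MIN(plays)=2194, SUM(plays)=13414
  rap: ids {18, 24, 25, 30} → MIN(plays)=1014, SUM(plays)=12481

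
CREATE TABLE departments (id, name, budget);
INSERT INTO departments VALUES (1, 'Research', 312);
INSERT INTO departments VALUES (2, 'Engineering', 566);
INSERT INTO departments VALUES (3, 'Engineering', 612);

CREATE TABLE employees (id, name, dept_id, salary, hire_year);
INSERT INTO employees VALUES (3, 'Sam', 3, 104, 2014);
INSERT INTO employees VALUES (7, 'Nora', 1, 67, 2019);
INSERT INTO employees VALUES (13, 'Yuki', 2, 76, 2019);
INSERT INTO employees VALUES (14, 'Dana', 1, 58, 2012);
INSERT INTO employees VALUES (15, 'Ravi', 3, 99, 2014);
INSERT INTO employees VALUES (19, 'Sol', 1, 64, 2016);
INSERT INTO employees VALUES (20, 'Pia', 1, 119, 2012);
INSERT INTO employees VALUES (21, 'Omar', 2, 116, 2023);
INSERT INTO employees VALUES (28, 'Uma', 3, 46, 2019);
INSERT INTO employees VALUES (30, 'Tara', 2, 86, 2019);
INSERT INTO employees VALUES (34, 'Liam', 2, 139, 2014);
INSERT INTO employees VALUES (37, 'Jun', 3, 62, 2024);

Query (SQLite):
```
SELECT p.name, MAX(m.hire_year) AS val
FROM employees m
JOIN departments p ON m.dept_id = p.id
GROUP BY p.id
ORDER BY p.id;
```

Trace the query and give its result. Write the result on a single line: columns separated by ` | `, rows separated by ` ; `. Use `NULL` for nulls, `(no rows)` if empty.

Research | 2019 ; Engineering | 2023 ; Engineering | 2024

Join each employees row to its departments via dept_id.
Group joined rows by departments.id; compute MAX(m.hire_year) per group.
  1: ids {7, 14, 19, 20} → MAX(m.hire_year)=2019
  2: ids {13, 21, 30, 34} → MAX(m.hire_year)=2023
  3: ids {3, 15, 28, 37} → MAX(m.hire_year)=2024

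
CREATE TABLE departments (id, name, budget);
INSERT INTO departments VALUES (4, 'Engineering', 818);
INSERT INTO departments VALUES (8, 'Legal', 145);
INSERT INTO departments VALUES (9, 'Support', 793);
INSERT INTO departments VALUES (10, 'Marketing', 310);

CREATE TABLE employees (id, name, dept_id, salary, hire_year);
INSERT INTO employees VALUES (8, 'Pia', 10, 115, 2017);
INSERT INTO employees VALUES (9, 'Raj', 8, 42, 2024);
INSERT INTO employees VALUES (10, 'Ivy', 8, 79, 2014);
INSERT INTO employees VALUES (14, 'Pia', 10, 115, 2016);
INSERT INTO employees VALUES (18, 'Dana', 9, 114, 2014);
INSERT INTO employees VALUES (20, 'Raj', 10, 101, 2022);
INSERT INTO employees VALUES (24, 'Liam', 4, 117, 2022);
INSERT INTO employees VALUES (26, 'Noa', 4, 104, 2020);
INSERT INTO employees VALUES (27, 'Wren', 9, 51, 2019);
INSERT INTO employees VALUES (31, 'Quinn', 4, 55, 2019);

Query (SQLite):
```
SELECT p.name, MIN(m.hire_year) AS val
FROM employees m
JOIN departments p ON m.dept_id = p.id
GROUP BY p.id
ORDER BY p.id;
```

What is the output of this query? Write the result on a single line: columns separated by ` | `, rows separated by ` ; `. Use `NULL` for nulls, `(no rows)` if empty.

Engineering | 2019 ; Legal | 2014 ; Support | 2014 ; Marketing | 2016

Join each employees row to its departments via dept_id.
Group joined rows by departments.id; compute MIN(m.hire_year) per group.
  4: ids {24, 26, 31} → MIN(m.hire_year)=2019
  8: ids {9, 10} → MIN(m.hire_year)=2014
  9: ids {18, 27} → MIN(m.hire_year)=2014
  10: ids {8, 14, 20} → MIN(m.hire_year)=2016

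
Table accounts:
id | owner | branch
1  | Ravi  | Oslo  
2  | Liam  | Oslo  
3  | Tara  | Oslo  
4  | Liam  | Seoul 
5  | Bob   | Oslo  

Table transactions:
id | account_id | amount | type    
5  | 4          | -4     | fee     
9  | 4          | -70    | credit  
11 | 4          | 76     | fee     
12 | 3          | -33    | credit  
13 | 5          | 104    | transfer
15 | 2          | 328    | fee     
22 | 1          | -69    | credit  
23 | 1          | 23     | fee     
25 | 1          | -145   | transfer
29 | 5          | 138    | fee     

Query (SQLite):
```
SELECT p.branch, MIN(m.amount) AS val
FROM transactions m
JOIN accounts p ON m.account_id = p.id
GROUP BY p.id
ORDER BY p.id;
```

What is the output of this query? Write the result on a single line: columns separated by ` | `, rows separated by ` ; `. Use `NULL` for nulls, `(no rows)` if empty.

Oslo | -145 ; Oslo | 328 ; Oslo | -33 ; Seoul | -70 ; Oslo | 104

Join each transactions row to its accounts via account_id.
Group joined rows by accounts.id; compute MIN(m.amount) per group.
  1: ids {22, 23, 25} → MIN(m.amount)=-145
  2: ids {15} → MIN(m.amount)=328
  3: ids {12} → MIN(m.amount)=-33
  4: ids {5, 9, 11} → MIN(m.amount)=-70
  5: ids {13, 29} → MIN(m.amount)=104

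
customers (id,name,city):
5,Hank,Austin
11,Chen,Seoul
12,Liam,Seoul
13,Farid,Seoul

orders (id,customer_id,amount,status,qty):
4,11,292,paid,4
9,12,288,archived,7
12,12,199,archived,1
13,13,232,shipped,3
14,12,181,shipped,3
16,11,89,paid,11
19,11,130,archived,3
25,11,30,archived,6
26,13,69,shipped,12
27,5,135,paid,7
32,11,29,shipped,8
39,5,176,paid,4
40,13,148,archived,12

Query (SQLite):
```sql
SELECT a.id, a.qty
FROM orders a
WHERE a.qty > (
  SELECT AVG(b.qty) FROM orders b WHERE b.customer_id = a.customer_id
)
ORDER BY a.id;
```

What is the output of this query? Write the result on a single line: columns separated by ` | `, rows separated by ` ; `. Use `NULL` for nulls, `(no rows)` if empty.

9 | 7 ; 16 | 11 ; 26 | 12 ; 27 | 7 ; 32 | 8 ; 40 | 12

For each orders row a, compute AVG(qty) over rows sharing a.customer_id.
Keep row a if a.qty > that per-group AVG.
  customer_id=5: AVG(qty) = 5.5
  customer_id=11: AVG(qty) = 6.4
  customer_id=12: AVG(qty) = 3.666667
  customer_id=13: AVG(qty) = 9.0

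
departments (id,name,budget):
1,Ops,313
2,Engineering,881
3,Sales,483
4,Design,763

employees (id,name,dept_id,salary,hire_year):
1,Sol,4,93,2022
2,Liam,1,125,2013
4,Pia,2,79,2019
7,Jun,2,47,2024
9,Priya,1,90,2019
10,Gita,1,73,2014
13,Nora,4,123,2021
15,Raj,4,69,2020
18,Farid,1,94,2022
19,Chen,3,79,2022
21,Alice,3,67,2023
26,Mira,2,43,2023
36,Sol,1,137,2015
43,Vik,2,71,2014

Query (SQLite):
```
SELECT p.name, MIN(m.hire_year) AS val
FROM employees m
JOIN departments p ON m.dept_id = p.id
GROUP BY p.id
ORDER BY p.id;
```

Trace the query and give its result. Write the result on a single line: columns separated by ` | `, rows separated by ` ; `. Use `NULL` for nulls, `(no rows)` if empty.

Join each employees row to its departments via dept_id.
Group joined rows by departments.id; compute MIN(m.hire_year) per group.
  1: ids {2, 9, 10, 18, 36} → MIN(m.hire_year)=2013
  2: ids {4, 7, 26, 43} → MIN(m.hire_year)=2014
  3: ids {19, 21} → MIN(m.hire_year)=2022
  4: ids {1, 13, 15} → MIN(m.hire_year)=2020

Ops | 2013 ; Engineering | 2014 ; Sales | 2022 ; Design | 2020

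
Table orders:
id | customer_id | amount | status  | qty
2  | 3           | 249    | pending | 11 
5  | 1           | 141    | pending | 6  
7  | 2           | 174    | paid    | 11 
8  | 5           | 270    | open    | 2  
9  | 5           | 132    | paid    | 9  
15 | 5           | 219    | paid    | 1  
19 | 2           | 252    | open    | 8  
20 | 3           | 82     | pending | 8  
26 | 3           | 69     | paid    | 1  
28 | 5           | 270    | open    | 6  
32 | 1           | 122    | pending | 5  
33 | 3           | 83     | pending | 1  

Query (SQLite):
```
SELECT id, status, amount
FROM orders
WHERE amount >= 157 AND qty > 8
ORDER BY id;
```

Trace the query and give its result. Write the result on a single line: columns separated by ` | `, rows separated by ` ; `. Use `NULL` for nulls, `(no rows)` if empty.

2 | pending | 249 ; 7 | paid | 174

amount >= 157: ids {2, 7, 8, 15, 19, 28}
qty > 8: ids {2, 7, 9}
Combine with AND.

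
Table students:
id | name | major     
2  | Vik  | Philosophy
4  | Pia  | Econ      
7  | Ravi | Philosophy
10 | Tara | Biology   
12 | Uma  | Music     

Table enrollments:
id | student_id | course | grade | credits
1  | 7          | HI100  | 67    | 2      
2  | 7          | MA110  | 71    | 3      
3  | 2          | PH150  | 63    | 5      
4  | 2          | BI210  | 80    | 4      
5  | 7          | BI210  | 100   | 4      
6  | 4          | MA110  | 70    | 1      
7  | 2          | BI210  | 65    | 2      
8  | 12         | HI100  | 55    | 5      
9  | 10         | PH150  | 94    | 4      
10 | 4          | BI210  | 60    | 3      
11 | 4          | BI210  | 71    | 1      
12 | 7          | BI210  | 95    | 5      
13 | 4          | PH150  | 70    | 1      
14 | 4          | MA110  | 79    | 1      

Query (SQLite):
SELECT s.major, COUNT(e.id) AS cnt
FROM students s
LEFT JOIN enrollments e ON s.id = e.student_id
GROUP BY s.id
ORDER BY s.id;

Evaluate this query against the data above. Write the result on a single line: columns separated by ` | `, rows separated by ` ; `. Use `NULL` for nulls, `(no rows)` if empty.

LEFT JOIN keeps every students row; unmatched ones get NULL for enrollments columns.
Group by students.id and compute COUNT(e.id). COUNT(col) of an all-NULL group is 0.
  2: ids {3, 4, 7} → COUNT(e.id)=3
  4: ids {6, 10, 11, 13, 14} → COUNT(e.id)=5
  7: ids {1, 2, 5, 12} → COUNT(e.id)=4
  10: ids {9} → COUNT(e.id)=1
  12: ids {8} → COUNT(e.id)=1

Philosophy | 3 ; Econ | 5 ; Philosophy | 4 ; Biology | 1 ; Music | 1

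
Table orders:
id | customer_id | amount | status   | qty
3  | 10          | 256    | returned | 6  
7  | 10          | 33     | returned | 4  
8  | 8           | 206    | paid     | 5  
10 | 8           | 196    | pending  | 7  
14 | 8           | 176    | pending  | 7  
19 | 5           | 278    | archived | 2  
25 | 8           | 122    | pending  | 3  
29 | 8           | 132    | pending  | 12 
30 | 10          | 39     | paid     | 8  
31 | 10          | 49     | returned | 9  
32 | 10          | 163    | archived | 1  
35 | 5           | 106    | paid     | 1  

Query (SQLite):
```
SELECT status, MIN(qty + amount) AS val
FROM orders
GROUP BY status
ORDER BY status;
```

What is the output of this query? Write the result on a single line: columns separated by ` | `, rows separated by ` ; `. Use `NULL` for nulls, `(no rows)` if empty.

archived | 164 ; paid | 47 ; pending | 125 ; returned | 37

For each row compute qty + amount.
Group by status; take MIN of the expression per group.
  archived: ids {19, 32} → MIN(qty + amount)=164
  paid: ids {8, 30, 35} → MIN(qty + amount)=47
  pending: ids {10, 14, 25, 29} → MIN(qty + amount)=125
  returned: ids {3, 7, 31} → MIN(qty + amount)=37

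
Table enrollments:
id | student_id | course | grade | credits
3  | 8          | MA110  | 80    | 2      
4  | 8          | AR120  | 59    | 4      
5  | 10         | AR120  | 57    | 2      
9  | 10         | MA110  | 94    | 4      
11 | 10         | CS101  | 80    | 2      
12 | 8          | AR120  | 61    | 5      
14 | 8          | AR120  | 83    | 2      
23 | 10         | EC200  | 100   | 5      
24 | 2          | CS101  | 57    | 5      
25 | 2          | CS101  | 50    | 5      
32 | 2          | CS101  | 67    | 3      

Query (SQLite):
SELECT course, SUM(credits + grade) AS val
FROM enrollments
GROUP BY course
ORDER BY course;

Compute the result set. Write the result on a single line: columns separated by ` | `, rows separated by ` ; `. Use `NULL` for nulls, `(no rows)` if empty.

AR120 | 273 ; CS101 | 269 ; EC200 | 105 ; MA110 | 180

For each row compute credits + grade.
Group by course; take SUM of the expression per group.
  AR120: ids {4, 5, 12, 14} → SUM(credits + grade)=273
  CS101: ids {11, 24, 25, 32} → SUM(credits + grade)=269
  EC200: ids {23} → SUM(credits + grade)=105
  MA110: ids {3, 9} → SUM(credits + grade)=180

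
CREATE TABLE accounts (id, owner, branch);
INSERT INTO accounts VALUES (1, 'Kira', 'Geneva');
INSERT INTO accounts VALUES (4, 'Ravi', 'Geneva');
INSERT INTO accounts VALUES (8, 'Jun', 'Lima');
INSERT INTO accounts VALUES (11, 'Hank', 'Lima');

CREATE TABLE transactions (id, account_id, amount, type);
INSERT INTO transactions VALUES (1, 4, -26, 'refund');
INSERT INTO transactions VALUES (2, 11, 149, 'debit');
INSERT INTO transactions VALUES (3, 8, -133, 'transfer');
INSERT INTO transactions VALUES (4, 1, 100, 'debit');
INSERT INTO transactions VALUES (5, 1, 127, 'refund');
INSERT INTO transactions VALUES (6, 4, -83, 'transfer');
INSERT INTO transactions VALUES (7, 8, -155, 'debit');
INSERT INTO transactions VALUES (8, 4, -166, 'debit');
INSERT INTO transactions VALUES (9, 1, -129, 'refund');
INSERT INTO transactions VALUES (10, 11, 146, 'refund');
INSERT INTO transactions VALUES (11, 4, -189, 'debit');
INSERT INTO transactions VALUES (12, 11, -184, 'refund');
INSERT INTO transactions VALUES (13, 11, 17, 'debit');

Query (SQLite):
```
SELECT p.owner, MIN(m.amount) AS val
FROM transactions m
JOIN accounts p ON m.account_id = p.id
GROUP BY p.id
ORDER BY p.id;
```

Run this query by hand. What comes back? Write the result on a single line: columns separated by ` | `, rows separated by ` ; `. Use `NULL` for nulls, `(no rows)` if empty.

Kira | -129 ; Ravi | -189 ; Jun | -155 ; Hank | -184

Join each transactions row to its accounts via account_id.
Group joined rows by accounts.id; compute MIN(m.amount) per group.
  1: ids {4, 5, 9} → MIN(m.amount)=-129
  4: ids {1, 6, 8, 11} → MIN(m.amount)=-189
  8: ids {3, 7} → MIN(m.amount)=-155
  11: ids {2, 10, 12, 13} → MIN(m.amount)=-184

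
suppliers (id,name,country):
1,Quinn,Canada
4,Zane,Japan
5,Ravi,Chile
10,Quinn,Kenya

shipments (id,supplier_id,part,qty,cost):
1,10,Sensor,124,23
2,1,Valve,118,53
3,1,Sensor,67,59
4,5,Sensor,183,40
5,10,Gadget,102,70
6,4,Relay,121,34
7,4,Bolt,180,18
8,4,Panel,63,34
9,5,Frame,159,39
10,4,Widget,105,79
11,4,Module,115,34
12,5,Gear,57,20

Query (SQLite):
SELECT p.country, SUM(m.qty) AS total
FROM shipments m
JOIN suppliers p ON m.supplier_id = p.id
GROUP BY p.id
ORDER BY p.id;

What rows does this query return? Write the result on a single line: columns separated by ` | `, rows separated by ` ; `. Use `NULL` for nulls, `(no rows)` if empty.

Canada | 185 ; Japan | 584 ; Chile | 399 ; Kenya | 226

Join each shipments row to its suppliers via supplier_id.
Group joined rows by suppliers.id; compute SUM(m.qty) per group.
  1: ids {2, 3} → SUM(m.qty)=185
  4: ids {6, 7, 8, 10, 11} → SUM(m.qty)=584
  5: ids {4, 9, 12} → SUM(m.qty)=399
  10: ids {1, 5} → SUM(m.qty)=226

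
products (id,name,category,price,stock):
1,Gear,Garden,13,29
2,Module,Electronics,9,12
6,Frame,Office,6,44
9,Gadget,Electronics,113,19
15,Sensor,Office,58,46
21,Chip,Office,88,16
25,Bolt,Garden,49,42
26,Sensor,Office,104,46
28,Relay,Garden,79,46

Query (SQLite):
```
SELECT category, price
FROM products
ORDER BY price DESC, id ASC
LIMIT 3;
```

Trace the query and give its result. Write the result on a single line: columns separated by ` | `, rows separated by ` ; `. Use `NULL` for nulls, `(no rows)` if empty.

Sort by price desc, tiebreak id asc: (113, id=9), (104, id=26), (88, id=21), (79, id=28), (58, id=15), (49, id=25) …. Take first 3.

Electronics | 113 ; Office | 104 ; Office | 88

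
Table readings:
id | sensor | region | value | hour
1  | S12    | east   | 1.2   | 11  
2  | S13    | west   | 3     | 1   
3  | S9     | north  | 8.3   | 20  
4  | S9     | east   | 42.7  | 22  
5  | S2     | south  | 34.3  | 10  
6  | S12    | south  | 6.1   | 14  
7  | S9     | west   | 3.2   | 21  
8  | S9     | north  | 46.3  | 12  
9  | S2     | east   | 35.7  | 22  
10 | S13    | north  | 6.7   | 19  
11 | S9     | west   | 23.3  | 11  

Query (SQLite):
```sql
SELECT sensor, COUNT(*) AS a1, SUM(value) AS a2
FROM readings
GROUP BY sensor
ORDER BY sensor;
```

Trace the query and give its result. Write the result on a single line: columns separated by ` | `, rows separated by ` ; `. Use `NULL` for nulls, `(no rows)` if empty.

S12 | 2 | 7.3 ; S13 | 2 | 9.7 ; S2 | 2 | 70 ; S9 | 5 | 123.8

Group readings by sensor.
Per group compute: COUNT(*), SUM(value).
  S12: ids {1, 6} → COUNT(*)=2, SUM(value)=7.3
  S13: ids {2, 10} → COUNT(*)=2, SUM(value)=9.7
  S2: ids {5, 9} → COUNT(*)=2, SUM(value)=70
  S9: ids {3, 4, 7, 8, 11} → COUNT(*)=5, SUM(value)=123.8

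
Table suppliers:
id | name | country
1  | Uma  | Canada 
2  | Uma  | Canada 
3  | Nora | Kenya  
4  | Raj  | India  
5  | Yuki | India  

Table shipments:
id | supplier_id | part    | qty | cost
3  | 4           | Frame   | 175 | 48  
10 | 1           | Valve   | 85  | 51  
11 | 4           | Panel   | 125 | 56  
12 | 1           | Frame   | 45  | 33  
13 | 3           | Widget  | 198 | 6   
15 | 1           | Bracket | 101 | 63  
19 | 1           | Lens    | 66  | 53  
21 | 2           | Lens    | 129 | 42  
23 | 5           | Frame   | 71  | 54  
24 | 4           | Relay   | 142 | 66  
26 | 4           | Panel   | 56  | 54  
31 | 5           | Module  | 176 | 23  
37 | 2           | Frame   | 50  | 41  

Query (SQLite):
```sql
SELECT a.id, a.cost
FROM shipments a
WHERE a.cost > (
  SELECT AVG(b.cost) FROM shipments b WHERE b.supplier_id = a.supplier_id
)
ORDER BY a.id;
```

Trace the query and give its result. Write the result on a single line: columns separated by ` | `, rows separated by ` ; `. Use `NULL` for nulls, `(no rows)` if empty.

10 | 51 ; 15 | 63 ; 19 | 53 ; 21 | 42 ; 23 | 54 ; 24 | 66

For each shipments row a, compute AVG(cost) over rows sharing a.supplier_id.
Keep row a if a.cost > that per-group AVG.
  supplier_id=1: AVG(cost) = 50.0
  supplier_id=2: AVG(cost) = 41.5
  supplier_id=3: AVG(cost) = 6.0
  supplier_id=4: AVG(cost) = 56.0
  supplier_id=5: AVG(cost) = 38.5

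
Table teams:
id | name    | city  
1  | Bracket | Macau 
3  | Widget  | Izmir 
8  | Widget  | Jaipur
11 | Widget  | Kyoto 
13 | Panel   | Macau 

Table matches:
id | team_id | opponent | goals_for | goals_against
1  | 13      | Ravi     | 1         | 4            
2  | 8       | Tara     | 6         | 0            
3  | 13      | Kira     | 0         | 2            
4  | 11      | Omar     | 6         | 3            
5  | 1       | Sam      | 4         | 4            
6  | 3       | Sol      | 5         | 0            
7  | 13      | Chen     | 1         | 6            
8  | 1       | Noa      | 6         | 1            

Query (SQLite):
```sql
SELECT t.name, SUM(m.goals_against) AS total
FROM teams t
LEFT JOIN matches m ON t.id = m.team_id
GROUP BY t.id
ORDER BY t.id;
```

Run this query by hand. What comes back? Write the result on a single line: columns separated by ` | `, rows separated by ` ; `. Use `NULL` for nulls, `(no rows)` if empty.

Bracket | 5 ; Widget | 0 ; Widget | 0 ; Widget | 3 ; Panel | 12

LEFT JOIN keeps every teams row; unmatched ones get NULL for matches columns.
Group by teams.id and compute SUM(m.goals_against). SUM over an all-NULL group is NULL.
  1: ids {5, 8} → SUM(m.goals_against)=5
  3: ids {6} → SUM(m.goals_against)=0
  8: ids {2} → SUM(m.goals_against)=0
  11: ids {4} → SUM(m.goals_against)=3
  13: ids {1, 3, 7} → SUM(m.goals_against)=12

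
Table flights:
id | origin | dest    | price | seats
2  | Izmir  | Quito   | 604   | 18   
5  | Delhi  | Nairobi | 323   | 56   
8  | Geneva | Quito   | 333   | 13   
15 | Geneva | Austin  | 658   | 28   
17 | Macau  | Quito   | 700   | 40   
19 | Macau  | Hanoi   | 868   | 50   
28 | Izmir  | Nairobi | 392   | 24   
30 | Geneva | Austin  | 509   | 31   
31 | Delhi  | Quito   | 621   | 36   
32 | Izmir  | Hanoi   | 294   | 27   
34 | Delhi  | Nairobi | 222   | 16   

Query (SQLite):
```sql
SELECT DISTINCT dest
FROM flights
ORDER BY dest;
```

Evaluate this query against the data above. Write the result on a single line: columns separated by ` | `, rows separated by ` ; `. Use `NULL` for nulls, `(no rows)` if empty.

Austin ; Hanoi ; Nairobi ; Quito

Collect distinct dest values from flights.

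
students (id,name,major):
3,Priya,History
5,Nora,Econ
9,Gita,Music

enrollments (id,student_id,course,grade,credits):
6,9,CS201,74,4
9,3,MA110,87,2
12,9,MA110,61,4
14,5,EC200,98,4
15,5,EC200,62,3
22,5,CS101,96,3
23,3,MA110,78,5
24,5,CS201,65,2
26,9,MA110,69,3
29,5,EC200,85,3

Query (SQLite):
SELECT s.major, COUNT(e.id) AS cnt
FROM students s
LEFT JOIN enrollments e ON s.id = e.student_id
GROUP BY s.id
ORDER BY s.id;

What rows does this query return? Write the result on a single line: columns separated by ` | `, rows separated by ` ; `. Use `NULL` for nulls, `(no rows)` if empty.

History | 2 ; Econ | 5 ; Music | 3

LEFT JOIN keeps every students row; unmatched ones get NULL for enrollments columns.
Group by students.id and compute COUNT(e.id). COUNT(col) of an all-NULL group is 0.
  3: ids {9, 23} → COUNT(e.id)=2
  5: ids {14, 15, 22, 24, 29} → COUNT(e.id)=5
  9: ids {6, 12, 26} → COUNT(e.id)=3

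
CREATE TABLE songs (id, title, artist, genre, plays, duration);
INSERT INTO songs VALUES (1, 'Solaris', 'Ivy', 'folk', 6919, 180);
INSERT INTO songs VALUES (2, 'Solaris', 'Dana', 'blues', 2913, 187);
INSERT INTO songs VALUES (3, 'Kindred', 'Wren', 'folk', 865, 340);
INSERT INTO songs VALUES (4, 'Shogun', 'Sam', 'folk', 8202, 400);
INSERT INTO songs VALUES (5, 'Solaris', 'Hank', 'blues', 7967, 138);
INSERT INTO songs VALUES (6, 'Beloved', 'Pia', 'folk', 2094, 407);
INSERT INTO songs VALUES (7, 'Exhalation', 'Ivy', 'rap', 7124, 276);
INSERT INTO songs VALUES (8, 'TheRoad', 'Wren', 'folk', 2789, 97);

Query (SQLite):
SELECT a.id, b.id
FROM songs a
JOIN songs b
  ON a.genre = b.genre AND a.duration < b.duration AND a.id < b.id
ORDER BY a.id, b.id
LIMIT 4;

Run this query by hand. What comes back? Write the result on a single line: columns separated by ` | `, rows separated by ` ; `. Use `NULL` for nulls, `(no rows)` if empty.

Pairs (a,b) with same genre, a.duration < b.duration, a.id < b.id.
genre groups: blues:{2,5} folk:{1,3,4,6,8} rap:{7}
Ordered by (a.id, b.id); first 4.

1 | 3 ; 1 | 4 ; 1 | 6 ; 3 | 4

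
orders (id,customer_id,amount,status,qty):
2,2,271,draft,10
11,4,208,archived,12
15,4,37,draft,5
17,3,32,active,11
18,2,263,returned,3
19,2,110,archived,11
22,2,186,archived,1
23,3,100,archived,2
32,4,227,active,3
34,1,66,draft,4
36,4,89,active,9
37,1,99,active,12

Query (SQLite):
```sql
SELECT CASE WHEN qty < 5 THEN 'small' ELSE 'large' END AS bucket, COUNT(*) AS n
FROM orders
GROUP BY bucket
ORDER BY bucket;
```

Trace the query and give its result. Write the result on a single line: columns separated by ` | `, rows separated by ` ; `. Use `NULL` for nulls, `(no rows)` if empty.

large | 7 ; small | 5

Bucket rows by qty < 5 → 'small' else 'large'; count each bucket.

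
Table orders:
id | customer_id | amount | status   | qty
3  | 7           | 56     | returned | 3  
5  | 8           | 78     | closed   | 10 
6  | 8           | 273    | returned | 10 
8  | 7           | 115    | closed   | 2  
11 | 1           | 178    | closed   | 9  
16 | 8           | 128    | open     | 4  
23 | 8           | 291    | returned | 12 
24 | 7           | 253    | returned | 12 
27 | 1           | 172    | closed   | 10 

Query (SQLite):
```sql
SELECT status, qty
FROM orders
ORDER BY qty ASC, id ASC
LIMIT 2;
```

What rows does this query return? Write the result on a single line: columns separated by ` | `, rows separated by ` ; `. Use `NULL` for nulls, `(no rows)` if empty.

closed | 2 ; returned | 3

Sort by qty asc, tiebreak id asc: (2, id=8), (3, id=3), (4, id=16), (9, id=11), (10, id=5) …. Take first 2.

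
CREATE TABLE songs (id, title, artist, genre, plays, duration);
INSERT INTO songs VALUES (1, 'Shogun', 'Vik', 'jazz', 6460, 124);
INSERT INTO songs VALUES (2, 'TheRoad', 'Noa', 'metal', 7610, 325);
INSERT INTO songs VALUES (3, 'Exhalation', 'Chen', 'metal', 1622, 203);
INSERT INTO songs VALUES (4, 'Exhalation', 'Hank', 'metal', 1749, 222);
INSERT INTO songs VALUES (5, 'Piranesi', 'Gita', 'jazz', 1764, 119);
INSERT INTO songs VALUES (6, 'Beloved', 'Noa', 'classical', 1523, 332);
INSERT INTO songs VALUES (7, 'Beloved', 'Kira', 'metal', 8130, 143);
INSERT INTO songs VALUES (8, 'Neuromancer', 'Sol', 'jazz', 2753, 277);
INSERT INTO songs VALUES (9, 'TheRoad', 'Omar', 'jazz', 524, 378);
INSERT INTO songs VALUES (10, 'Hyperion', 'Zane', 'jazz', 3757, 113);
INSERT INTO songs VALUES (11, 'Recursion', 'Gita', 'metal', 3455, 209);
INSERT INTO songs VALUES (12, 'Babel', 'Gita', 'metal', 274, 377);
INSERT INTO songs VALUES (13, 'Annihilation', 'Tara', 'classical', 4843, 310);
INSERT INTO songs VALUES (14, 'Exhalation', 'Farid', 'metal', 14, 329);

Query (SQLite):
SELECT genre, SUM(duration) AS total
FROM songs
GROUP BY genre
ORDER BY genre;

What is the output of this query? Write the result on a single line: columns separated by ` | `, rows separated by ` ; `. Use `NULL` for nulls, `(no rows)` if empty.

Partition songs by genre; compute SUM(duration) within each group.
  classical: ids {6, 13} → SUM(duration)=642
  jazz: ids {1, 5, 8, 9, 10} → SUM(duration)=1011
  metal: ids {2, 3, 4, 7, 11, 12, 14} → SUM(duration)=1808

classical | 642 ; jazz | 1011 ; metal | 1808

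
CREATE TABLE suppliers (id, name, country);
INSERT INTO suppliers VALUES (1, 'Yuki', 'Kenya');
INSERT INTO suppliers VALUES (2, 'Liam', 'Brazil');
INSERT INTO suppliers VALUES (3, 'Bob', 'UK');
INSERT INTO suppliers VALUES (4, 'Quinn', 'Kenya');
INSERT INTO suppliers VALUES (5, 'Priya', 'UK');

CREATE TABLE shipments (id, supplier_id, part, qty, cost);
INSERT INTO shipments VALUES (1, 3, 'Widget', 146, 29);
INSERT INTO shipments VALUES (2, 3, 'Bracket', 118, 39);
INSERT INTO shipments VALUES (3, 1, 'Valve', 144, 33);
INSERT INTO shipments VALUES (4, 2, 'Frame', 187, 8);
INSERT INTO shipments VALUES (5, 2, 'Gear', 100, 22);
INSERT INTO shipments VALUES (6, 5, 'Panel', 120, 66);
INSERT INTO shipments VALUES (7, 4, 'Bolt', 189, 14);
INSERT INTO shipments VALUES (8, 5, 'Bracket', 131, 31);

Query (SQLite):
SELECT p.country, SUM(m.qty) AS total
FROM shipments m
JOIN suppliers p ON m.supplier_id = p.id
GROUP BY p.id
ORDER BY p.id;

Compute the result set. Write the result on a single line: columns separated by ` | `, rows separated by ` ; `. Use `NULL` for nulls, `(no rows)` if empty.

Kenya | 144 ; Brazil | 287 ; UK | 264 ; Kenya | 189 ; UK | 251

Join each shipments row to its suppliers via supplier_id.
Group joined rows by suppliers.id; compute SUM(m.qty) per group.
  1: ids {3} → SUM(m.qty)=144
  2: ids {4, 5} → SUM(m.qty)=287
  3: ids {1, 2} → SUM(m.qty)=264
  4: ids {7} → SUM(m.qty)=189
  5: ids {6, 8} → SUM(m.qty)=251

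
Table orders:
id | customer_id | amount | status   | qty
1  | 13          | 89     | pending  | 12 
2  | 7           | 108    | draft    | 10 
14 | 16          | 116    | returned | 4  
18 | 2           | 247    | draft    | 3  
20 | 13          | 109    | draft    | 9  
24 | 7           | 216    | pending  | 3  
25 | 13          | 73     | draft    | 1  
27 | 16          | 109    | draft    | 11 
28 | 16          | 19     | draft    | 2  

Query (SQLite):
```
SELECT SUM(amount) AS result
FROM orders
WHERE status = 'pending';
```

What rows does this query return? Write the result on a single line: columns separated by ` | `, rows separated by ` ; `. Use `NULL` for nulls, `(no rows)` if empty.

305

Rows where status='pending' → amount values: [89, 216].
SUM of non-NULL values = 305.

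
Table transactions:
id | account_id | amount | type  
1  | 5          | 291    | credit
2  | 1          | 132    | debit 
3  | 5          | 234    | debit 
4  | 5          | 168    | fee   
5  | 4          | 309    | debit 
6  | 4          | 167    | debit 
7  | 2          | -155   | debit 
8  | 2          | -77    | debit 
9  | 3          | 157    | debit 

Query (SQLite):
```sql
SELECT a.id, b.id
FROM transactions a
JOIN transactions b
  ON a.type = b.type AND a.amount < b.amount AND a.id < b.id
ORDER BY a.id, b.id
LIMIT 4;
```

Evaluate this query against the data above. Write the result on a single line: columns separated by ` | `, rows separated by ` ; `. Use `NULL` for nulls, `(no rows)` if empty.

2 | 3 ; 2 | 5 ; 2 | 6 ; 2 | 9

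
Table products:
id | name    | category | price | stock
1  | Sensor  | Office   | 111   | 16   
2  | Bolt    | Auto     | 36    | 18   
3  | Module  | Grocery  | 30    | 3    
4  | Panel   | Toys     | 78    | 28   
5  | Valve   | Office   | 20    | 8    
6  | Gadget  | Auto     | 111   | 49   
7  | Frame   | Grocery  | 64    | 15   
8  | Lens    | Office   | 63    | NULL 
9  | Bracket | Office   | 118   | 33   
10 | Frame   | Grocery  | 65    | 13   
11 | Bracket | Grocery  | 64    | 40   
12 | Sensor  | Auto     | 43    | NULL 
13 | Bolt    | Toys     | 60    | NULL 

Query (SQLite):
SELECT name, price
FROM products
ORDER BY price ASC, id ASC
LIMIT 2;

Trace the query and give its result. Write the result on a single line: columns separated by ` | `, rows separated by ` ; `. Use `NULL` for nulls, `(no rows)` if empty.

Sort by price asc, tiebreak id asc: (20, id=5), (30, id=3), (36, id=2), (43, id=12), (60, id=13) …. Take first 2.

Valve | 20 ; Module | 30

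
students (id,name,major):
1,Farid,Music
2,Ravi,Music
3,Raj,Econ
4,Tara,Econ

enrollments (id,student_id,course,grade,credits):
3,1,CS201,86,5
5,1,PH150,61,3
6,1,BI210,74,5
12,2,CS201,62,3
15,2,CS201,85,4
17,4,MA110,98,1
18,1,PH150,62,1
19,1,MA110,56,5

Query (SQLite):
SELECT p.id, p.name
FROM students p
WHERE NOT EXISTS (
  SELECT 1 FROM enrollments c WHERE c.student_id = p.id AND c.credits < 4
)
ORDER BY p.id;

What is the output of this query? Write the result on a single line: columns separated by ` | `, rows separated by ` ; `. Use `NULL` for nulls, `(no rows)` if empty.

For each students row, check whether any enrollments with matching student_id has credits < 4.
Keep rows where that is false.

3 | Raj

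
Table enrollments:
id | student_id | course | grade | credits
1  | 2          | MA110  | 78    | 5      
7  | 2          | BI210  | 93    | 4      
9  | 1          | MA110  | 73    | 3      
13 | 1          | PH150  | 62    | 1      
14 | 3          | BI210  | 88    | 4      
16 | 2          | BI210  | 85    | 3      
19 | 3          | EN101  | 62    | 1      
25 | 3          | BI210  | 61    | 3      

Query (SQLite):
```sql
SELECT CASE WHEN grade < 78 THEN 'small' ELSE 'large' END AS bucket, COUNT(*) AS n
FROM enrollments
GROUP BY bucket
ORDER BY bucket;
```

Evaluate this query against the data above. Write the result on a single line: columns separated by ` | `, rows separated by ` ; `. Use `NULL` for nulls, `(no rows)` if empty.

large | 4 ; small | 4

Bucket rows by grade < 78 → 'small' else 'large'; count each bucket.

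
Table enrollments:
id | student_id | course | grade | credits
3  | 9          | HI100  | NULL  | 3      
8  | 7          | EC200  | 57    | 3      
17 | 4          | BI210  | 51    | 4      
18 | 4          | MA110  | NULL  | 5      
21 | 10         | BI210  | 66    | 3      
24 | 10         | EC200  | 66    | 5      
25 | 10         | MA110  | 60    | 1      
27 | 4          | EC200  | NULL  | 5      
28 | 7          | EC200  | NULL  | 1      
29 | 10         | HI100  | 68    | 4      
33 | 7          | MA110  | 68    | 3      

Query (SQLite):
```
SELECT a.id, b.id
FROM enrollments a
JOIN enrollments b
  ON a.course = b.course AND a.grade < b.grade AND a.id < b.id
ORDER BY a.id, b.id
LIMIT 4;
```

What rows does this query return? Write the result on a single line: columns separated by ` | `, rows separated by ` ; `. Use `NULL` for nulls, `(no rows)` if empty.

Pairs (a,b) with same course, a.grade < b.grade, a.id < b.id.
course groups: BI210:{17,21} EC200:{8,24,27,28} HI100:{3,29} MA110:{18,25,33}
Ordered by (a.id, b.id); first 4.

8 | 24 ; 17 | 21 ; 25 | 33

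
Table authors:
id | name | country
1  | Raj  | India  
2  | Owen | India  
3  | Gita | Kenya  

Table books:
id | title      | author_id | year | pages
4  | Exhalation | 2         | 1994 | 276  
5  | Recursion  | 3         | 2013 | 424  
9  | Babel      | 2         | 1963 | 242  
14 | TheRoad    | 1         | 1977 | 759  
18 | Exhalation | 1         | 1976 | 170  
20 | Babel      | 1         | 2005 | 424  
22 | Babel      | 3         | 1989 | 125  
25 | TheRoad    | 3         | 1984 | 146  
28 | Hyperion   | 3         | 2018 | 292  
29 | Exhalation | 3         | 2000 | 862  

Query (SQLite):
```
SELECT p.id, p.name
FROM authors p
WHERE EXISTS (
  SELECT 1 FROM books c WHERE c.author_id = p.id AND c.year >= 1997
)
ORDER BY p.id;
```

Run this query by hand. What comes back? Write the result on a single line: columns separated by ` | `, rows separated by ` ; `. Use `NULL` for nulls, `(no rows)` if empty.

1 | Raj ; 3 | Gita

For each authors row, check whether any books with matching author_id has year >= 1997.
Keep rows where that is true.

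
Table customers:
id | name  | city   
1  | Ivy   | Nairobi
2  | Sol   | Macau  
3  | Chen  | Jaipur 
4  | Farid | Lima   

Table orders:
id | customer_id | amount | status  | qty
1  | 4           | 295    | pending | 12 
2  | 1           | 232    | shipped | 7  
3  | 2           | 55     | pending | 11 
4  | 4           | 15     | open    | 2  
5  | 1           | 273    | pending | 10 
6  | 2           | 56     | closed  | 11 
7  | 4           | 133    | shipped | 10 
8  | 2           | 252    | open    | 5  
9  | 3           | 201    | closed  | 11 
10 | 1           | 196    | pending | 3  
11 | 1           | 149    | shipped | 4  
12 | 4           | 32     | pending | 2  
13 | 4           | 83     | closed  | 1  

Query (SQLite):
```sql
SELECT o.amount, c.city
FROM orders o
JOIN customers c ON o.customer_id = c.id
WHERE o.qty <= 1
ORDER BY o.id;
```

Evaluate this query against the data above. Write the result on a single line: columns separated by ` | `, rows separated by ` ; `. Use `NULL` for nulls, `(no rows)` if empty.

Each orders row matches the customers row where customer_id = customers.id.
Then keep rows with o.qty <= 1.

83 | Lima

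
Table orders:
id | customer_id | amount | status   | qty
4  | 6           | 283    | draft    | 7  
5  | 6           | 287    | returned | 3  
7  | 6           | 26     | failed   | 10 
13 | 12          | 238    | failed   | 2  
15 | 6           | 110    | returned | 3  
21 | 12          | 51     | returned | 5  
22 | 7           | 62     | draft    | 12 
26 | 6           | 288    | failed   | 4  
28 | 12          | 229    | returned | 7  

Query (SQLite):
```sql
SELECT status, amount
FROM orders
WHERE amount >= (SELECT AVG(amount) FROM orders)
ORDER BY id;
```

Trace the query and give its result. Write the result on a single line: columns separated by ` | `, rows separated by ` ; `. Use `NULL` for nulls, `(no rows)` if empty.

draft | 283 ; returned | 287 ; failed | 238 ; failed | 288 ; returned | 229

Scalar subquery: AVG(amount) over all orders rows = 174.888889 (≈; comparison uses full precision).
Keep rows where amount >= that value.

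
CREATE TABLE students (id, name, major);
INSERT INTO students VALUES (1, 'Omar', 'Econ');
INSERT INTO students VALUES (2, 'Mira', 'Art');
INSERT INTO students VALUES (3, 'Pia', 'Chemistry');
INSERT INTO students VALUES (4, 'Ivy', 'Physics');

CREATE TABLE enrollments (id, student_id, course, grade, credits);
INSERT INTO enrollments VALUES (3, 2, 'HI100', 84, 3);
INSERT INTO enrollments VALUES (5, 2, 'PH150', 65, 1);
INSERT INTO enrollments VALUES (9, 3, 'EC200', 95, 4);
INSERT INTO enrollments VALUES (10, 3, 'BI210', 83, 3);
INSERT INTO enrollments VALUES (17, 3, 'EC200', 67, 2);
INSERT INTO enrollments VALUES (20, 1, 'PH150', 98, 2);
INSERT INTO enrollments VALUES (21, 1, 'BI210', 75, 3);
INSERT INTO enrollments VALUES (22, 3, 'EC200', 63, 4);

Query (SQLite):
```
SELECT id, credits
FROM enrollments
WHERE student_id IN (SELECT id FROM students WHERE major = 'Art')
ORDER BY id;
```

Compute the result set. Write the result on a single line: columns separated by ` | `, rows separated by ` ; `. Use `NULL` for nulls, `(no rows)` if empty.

Inner query: students.id where major = 'Art'.
Outer: keep enrollments rows whose student_id is in that set.
Inner query → {2}

3 | 3 ; 5 | 1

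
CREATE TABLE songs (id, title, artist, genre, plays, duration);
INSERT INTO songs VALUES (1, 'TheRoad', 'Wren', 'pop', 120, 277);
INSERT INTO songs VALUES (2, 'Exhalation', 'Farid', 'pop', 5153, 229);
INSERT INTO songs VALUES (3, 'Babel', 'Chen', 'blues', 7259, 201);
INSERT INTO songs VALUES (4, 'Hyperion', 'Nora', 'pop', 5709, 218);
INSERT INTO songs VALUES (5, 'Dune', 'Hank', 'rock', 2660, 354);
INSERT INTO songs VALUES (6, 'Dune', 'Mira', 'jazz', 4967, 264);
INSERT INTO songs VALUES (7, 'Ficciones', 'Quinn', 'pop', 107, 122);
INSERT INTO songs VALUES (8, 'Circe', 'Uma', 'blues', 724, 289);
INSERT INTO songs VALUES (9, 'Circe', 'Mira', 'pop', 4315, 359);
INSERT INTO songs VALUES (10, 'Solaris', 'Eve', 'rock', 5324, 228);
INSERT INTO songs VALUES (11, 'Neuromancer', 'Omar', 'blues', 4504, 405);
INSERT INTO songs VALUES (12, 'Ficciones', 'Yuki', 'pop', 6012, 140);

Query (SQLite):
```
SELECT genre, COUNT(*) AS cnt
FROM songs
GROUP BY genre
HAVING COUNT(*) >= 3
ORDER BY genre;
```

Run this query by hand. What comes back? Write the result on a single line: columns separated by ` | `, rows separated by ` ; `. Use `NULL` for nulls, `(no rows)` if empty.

Partition songs by genre; compute COUNT(*) within each group.
HAVING: keep groups with count ≥ 3.
  blues: ids {3, 8, 11} → COUNT(*)=3
  jazz: ids {6} → COUNT(*)=1
  pop: ids {1, 2, 4, 7, 9, 12} → COUNT(*)=6
  rock: ids {5, 10} → COUNT(*)=2

blues | 3 ; pop | 6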